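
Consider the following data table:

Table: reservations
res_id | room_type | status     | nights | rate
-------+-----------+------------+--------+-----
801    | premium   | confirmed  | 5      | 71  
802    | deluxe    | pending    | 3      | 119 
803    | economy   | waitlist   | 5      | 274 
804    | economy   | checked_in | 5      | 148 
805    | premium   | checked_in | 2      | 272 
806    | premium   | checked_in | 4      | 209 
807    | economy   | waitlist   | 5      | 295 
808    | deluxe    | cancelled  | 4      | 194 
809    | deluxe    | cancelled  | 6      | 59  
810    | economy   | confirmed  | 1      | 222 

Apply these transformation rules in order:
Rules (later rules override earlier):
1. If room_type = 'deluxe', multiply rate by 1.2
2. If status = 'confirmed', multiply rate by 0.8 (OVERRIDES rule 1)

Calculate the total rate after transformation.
1878.8

Step 1: Rule 2 takes priority for records with status = 'confirmed'
  - 2 records: 293 × 0.8 = 234.4
Step 2: Rule 1 applies to remaining records with room_type = 'deluxe'
  - 3 records: 372 × 1.2 = 446.4
Step 3: Other records unchanged: 1198
Step 4: Final sum = 234.4 + 446.4 + 1198 = 1878.8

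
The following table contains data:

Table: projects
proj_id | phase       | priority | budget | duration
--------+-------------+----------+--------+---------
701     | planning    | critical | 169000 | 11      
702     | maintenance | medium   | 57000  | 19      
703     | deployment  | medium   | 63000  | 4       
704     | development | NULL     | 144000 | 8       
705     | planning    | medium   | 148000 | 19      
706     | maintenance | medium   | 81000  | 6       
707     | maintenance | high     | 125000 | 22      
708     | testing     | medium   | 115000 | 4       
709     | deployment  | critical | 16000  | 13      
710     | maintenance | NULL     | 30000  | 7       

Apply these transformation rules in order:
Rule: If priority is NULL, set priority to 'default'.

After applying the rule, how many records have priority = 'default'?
2

Step 1: Count records where priority IS NULL
Step 2: Found 2 records with NULL priority
Step 3: These records will have priority set to 'default'
Step 4: Records already having priority = 'default': 0
Step 5: Answer: 2 + 0 = 2 records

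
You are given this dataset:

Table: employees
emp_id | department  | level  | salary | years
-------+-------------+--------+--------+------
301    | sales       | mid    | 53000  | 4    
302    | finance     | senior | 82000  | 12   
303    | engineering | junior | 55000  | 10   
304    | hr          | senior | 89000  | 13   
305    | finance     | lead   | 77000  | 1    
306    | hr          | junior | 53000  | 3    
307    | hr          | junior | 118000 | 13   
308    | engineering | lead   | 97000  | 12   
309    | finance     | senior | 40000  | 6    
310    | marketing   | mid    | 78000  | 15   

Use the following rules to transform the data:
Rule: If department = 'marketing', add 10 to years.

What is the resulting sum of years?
99

Step 1: Count records where department = 'marketing': 1
Step 2: Total bonus added: 1 × 10 = 10
Step 3: Original sum of years: 89
Step 4: Final sum = 89 + 10 = 99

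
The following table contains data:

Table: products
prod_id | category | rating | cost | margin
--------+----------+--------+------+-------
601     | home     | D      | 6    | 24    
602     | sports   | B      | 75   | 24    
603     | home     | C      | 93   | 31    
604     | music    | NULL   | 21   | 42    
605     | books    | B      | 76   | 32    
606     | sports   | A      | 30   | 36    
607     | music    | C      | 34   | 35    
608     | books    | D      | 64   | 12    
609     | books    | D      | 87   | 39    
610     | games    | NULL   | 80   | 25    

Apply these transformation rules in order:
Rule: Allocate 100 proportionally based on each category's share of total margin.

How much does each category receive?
books: 27.67, games: 8.33, home: 18.33, music: 25.67, sports: 20.0

Step 1: Calculate total margin = 300
Step 2: Calculate each category's proportion:
  books: 83/300 = 27.67% → 27.67
  games: 25/300 = 8.33% → 8.33
  home: 55/300 = 18.33% → 18.33
  music: 77/300 = 25.67% → 25.67
  sports: 60/300 = 20.00% → 20.0
Step 3: Verify: sum of allocations ≈ 100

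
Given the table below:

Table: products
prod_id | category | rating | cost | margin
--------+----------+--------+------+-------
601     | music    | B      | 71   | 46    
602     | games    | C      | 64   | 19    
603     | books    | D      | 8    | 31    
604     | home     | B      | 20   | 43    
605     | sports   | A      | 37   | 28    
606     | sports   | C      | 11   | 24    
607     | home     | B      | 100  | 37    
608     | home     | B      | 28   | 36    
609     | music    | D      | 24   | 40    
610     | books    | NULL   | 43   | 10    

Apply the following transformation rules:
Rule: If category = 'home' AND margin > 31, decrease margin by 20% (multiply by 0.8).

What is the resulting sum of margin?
290.8

Step 1: Find records where category = 'home' AND margin > 31
Step 2: 3 records match, summing to 116
Step 3: After multiplier: 116 × 0.8 = 92.8
Step 4: Unaffected records sum: 198
Step 5: Final sum = 92.8 + 198 = 290.8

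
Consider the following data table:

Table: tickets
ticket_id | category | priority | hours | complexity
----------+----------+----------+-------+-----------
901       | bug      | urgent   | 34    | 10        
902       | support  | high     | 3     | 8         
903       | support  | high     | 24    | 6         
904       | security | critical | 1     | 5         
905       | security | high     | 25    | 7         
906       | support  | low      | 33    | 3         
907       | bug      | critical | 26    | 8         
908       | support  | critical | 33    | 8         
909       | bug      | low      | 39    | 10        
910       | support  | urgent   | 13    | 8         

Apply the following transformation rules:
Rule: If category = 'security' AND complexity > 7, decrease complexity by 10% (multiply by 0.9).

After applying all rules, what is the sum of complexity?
73

Step 1: Find records where category = 'security' AND complexity > 7
Step 2: 0 records match, summing to 0
Step 3: After multiplier: 0 × 0.9 = 0.0
Step 4: Unaffected records sum: 73
Step 5: Final sum = 0.0 + 73 = 73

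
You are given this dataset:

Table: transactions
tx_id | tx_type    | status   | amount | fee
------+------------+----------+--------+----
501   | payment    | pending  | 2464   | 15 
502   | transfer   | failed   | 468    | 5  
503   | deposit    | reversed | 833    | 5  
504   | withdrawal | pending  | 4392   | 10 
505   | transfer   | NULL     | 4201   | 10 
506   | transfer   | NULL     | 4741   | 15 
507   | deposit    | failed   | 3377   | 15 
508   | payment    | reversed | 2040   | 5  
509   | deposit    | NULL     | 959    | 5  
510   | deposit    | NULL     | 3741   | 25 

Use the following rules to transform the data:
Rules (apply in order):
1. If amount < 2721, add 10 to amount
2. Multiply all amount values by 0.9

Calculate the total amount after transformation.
24539.4

Step 1: Apply Rule 1 - Add 10 to records with amount < 2721
  - 5 records affected: 6764 + (5 × 10) = 6814
  - Unaffected records: 20452
  - Sum after Rule 1: 27266
Step 2: Apply Rule 2 - Multiply all by 0.9
  - 27266 × 0.9 = 24539.4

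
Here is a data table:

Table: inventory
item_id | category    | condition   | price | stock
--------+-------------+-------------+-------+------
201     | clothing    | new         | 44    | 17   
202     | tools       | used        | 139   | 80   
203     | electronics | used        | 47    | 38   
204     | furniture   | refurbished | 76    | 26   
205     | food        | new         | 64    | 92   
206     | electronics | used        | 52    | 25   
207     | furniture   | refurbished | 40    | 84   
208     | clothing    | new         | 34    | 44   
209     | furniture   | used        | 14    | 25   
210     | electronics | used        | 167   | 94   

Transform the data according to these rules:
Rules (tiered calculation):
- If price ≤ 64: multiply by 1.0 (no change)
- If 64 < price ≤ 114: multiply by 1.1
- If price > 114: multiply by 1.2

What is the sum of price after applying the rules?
745.8

Step 1: Tier 1 (price ≤ 64): 7 records, sum = 295 × 1.0 = 295.0
Step 2: Tier 2 (64 < price ≤ 114): 1 records, sum = 76 × 1.1 = 83.6
Step 3: Tier 3 (price > 114): 2 records, sum = 306 × 1.2 = 367.2
Step 4: Final sum = 295.0 + 83.6 + 367.2 = 745.8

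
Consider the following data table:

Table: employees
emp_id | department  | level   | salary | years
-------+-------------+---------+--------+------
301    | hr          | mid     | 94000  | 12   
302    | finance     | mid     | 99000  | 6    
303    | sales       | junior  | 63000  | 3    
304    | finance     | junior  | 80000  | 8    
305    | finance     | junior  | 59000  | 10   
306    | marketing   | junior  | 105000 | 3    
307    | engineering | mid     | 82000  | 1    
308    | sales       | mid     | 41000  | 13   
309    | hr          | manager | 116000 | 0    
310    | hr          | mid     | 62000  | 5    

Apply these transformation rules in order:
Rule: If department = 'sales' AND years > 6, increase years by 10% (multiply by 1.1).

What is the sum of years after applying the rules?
62.3

Step 1: Find records where department = 'sales' AND years > 6
Step 2: 1 records match, summing to 13
Step 3: After multiplier: 13 × 1.1 = 14.3
Step 4: Unaffected records sum: 48
Step 5: Final sum = 14.3 + 48 = 62.3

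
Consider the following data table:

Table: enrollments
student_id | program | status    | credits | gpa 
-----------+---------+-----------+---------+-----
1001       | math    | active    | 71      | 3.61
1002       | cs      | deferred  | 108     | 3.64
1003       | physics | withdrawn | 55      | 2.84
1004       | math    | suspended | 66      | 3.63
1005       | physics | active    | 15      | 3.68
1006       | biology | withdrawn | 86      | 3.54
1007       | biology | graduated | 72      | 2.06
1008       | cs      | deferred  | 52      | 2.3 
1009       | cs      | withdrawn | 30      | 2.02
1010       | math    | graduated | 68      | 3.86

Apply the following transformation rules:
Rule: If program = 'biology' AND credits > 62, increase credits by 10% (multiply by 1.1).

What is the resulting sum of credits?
638.8

Step 1: Find records where program = 'biology' AND credits > 62
Step 2: 2 records match, summing to 158
Step 3: After multiplier: 158 × 1.1 = 173.8
Step 4: Unaffected records sum: 465
Step 5: Final sum = 173.8 + 465 = 638.8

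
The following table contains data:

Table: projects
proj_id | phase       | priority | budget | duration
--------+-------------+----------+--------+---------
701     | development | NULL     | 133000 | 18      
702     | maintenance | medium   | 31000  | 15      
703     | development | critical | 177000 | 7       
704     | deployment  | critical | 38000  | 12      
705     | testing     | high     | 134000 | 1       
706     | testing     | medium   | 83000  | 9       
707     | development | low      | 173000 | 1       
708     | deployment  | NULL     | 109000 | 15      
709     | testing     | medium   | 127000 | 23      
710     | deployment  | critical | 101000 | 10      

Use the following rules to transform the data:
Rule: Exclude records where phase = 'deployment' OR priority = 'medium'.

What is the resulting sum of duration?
27

Step 1: Find records where phase = 'deployment' OR priority = 'medium'
Step 2: 6 records match, summing to 84
Step 3: Original sum: 111
Step 4: Remaining sum = 111 - 84 = 27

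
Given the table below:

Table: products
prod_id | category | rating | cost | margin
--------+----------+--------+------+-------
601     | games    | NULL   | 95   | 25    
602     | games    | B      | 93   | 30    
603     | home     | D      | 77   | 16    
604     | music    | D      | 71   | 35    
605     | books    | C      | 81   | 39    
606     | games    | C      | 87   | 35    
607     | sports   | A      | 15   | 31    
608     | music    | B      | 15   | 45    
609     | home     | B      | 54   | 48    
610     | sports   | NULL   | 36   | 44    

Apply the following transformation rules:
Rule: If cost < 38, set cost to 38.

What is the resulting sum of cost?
672

Step 1: 3 records have cost < 38
Step 2: These records originally summed to 66
Step 3: After setting to minimum: 3 × 38 = 114
Step 4: Unaffected records sum: 558
Step 5: Final sum = 114 + 558 = 672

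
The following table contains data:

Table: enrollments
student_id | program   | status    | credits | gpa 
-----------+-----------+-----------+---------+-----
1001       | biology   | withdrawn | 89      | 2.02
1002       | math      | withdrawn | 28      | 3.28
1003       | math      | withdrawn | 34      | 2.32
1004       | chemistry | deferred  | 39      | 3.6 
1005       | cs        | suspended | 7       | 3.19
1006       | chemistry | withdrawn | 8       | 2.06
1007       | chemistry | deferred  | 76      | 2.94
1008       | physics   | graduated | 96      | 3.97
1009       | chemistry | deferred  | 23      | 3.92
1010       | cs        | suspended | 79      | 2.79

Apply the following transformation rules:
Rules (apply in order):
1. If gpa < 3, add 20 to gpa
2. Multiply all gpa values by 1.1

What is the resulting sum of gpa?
143.1

Step 1: Apply Rule 1 - Add 20 to records with gpa < 3
  - 5 records affected: 12.13 + (5 × 20) = 112.13
  - Unaffected records: 17.96
  - Sum after Rule 1: 130.09
Step 2: Apply Rule 2 - Multiply all by 1.1
  - 130.09 × 1.1 = 143.1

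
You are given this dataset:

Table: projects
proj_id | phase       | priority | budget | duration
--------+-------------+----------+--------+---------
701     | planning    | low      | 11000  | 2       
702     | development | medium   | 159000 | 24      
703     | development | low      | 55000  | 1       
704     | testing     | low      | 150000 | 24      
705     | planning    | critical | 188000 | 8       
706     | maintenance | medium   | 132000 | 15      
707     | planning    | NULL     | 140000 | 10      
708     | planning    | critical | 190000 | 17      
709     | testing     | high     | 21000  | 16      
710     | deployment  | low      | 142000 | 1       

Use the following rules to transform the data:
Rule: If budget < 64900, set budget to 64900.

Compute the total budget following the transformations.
1295700

Step 1: 3 records have budget < 64900
Step 2: These records originally summed to 87000
Step 3: After setting to minimum: 3 × 64900 = 194700
Step 4: Unaffected records sum: 1101000
Step 5: Final sum = 194700 + 1101000 = 1295700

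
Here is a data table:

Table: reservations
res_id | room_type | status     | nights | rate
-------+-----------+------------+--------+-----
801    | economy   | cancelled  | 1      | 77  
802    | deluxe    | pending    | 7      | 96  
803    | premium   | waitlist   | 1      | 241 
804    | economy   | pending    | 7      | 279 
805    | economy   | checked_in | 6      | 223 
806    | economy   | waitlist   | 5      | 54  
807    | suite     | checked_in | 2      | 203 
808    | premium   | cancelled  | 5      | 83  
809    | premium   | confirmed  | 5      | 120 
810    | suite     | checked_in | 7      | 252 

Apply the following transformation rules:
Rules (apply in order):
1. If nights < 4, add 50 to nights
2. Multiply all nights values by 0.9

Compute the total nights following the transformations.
176.4

Step 1: Apply Rule 1 - Add 50 to records with nights < 4
  - 3 records affected: 4 + (3 × 50) = 154
  - Unaffected records: 42
  - Sum after Rule 1: 196
Step 2: Apply Rule 2 - Multiply all by 0.9
  - 196 × 0.9 = 176.4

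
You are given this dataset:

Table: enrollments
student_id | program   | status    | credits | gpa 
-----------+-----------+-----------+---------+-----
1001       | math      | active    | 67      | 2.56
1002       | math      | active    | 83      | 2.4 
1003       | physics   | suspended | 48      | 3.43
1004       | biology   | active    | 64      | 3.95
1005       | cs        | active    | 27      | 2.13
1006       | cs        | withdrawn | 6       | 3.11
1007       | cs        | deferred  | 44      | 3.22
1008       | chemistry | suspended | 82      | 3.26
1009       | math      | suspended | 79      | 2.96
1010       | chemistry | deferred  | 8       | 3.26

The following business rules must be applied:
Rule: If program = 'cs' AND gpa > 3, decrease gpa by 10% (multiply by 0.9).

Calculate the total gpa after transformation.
29.65

Step 1: Find records where program = 'cs' AND gpa > 3
Step 2: 2 records match, summing to 6.33
Step 3: After multiplier: 6.33 × 0.9 = 5.7
Step 4: Unaffected records sum: 23.95
Step 5: Final sum = 5.7 + 23.95 = 29.65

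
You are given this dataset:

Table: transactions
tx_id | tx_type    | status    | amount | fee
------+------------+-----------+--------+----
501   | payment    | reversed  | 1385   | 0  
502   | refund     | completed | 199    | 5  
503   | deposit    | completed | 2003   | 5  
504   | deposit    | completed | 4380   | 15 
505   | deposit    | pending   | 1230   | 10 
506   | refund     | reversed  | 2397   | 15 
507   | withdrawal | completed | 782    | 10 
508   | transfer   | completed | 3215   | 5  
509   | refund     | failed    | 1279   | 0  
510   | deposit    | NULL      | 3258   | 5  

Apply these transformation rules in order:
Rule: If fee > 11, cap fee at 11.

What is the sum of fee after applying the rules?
62

Step 1: 2 records have fee > 11
Step 2: These records originally summed to 30
Step 3: After capping: 2 × 11 = 22
Step 4: Unaffected records sum: 40
Step 5: Final sum = 22 + 40 = 62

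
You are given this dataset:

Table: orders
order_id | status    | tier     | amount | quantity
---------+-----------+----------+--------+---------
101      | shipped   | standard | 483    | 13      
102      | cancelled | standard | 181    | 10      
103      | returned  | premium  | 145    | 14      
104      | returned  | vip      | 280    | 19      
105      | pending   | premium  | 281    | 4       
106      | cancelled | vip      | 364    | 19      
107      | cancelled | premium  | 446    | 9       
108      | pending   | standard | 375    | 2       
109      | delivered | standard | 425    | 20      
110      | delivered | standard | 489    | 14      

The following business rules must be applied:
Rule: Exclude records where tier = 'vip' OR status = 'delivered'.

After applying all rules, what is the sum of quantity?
52

Step 1: Find records where tier = 'vip' OR status = 'delivered'
Step 2: 4 records match, summing to 72
Step 3: Original sum: 124
Step 4: Remaining sum = 124 - 72 = 52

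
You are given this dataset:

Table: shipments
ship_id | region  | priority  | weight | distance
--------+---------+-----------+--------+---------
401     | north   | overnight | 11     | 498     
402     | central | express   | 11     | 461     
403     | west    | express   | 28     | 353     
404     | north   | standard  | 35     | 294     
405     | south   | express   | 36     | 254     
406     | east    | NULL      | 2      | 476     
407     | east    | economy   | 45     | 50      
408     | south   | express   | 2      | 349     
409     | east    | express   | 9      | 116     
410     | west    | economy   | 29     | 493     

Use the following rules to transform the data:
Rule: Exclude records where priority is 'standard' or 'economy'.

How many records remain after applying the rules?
7

Step 1: Count records to exclude
  - 1 (standard) + 2 (economy) = 3 records
Step 2: Total records: 10
Step 3: Remaining = 10 - 3 = 7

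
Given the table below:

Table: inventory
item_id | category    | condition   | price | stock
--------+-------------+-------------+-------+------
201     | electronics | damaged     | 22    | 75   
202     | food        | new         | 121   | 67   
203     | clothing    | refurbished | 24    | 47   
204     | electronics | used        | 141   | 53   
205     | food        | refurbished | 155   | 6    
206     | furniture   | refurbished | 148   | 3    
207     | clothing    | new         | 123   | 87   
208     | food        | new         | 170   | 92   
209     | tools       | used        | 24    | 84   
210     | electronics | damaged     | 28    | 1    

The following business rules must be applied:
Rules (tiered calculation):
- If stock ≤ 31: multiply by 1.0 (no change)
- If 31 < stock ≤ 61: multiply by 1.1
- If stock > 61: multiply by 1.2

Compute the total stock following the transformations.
606.0

Step 1: Tier 1 (stock ≤ 31): 3 records, sum = 10 × 1.0 = 10.0
Step 2: Tier 2 (31 < stock ≤ 61): 2 records, sum = 100 × 1.1 = 110.0
Step 3: Tier 3 (stock > 61): 5 records, sum = 405 × 1.2 = 486.0
Step 4: Final sum = 10.0 + 110.0 + 486.0 = 606.0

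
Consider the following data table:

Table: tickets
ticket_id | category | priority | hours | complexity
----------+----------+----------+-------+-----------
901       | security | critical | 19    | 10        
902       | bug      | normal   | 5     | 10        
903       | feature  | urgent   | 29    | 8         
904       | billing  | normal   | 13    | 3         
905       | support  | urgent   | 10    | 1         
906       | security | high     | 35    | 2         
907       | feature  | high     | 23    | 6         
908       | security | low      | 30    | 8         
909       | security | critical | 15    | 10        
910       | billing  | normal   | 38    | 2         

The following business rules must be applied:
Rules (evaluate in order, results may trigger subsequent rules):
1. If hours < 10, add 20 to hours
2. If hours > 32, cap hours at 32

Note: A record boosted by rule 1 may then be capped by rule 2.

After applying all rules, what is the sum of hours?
228

Step 1: Apply rule 1 to records with hours < 10
  - 1 records get bonus of 20
  - Of these, 0 records then exceed 32 and get capped
Step 2: Apply rule 2 to records with hours > 32
  - 2 records (original) are capped
Step 3: Calculate final sum = 228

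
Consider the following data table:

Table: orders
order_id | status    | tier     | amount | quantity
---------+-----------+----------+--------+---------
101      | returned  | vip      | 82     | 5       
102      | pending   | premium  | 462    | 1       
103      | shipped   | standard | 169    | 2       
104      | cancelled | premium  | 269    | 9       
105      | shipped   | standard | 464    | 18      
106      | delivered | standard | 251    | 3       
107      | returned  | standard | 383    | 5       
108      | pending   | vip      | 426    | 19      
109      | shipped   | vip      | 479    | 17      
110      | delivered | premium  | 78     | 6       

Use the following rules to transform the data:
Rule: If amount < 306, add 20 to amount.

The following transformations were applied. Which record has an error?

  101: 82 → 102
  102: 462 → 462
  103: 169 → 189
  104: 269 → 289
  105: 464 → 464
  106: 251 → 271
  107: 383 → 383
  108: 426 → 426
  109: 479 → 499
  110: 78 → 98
Record 109 has an error. The correct transformed value should be 479, not 499.

Step 1: Check each record against the rule
Step 2: Record 109 has amount = 479
Step 3: Since 479 >= 306, the bonus should not have been applied
Step 4: Correct value = 479, but claimed value = 499
Conclusion: Record 109 has the error.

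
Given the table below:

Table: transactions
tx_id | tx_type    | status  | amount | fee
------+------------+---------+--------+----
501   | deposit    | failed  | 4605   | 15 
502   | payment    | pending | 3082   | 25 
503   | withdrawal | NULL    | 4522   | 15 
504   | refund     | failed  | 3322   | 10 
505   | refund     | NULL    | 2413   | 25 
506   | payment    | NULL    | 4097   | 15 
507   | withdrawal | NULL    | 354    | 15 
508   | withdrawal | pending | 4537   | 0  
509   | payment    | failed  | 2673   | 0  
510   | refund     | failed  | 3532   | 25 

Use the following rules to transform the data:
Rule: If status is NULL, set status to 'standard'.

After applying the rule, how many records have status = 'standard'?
4

Step 1: Count records where status IS NULL
Step 2: Found 4 records with NULL status
Step 3: These records will have status set to 'standard'
Step 4: Records already having status = 'standard': 0
Step 5: Answer: 4 + 0 = 4 records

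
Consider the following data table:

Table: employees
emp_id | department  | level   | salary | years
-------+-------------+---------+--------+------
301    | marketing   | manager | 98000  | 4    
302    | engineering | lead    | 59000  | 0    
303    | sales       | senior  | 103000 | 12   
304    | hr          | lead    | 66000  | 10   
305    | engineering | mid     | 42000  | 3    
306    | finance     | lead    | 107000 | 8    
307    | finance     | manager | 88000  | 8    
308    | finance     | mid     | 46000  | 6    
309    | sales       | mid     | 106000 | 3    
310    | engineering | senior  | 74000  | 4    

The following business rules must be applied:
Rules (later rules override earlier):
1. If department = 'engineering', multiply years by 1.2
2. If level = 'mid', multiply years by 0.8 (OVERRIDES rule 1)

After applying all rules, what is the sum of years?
56.4

Step 1: Rule 2 takes priority for records with level = 'mid'
  - 3 records: 12 × 0.8 = 9.6
Step 2: Rule 1 applies to remaining records with department = 'engineering'
  - 2 records: 4 × 1.2 = 4.8
Step 3: Other records unchanged: 42
Step 4: Final sum = 9.6 + 4.8 + 42 = 56.4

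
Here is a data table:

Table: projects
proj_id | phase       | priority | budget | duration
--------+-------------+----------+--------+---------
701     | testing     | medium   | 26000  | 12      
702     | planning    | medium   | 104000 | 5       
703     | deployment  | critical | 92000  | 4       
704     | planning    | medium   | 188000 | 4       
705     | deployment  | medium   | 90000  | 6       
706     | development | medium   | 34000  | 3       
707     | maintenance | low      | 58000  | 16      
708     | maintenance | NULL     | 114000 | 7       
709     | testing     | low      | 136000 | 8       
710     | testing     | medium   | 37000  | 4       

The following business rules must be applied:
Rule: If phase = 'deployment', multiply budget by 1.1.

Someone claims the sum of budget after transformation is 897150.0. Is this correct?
No, the correct result is 897200.0.

Step 1: Calculate the correct sum after transformation
Step 2: Apply multiplier 1.1 to records where phase = 'deployment'
Step 3: Correct result = 897200.0
Step 4: Claimed result = 897150.0
Step 5: 897200.0 ≠ 897150.0
Conclusion: The claimed result is incorrect. The correct answer is 897200.0.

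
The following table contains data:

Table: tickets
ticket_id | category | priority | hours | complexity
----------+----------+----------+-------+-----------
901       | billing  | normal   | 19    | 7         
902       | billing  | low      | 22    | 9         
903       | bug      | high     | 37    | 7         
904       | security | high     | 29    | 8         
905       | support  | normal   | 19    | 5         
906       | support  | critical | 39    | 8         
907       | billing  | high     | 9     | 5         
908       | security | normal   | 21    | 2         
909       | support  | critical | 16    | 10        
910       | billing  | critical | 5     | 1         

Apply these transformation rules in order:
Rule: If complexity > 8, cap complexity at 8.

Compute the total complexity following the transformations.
59

Step 1: 2 records have complexity > 8
Step 2: These records originally summed to 19
Step 3: After capping: 2 × 8 = 16
Step 4: Unaffected records sum: 43
Step 5: Final sum = 16 + 43 = 59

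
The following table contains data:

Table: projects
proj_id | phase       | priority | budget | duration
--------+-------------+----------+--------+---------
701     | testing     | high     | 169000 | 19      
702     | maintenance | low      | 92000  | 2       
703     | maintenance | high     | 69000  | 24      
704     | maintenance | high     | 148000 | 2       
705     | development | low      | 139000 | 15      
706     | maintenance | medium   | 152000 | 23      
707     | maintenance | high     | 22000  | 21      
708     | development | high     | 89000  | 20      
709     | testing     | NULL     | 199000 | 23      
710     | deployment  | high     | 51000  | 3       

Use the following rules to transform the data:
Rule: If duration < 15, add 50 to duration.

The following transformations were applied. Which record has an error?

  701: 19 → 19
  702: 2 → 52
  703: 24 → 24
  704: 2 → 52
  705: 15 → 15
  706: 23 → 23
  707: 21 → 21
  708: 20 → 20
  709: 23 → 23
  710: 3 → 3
Record 710 has an error. The correct transformed value should be 53, not 3.

Step 1: Check each record against the rule
Step 2: Record 710 has duration = 3
Step 3: Since 3 < 15, the bonus should have been applied
Step 4: Correct value = 53, but claimed value = 3
Conclusion: Record 710 has the error.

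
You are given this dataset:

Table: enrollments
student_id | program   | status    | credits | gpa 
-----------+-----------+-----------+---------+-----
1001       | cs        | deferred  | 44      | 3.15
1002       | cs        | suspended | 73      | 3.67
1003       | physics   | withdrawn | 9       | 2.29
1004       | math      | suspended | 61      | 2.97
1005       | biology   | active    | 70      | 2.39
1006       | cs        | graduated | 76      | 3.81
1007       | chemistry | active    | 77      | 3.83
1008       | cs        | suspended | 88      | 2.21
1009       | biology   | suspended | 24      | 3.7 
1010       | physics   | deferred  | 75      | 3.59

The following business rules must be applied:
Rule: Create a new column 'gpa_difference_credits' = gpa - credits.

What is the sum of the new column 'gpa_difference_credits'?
-565.39

Step 1: For each record, compute gpa - credits
Example calculations:
  3.15 - 44 = -40.85
  3.67 - 73 = -69.33
  2.29 - 9 = -6.71
  ...
Step 2: Sum all derived values
Step 3: Total = -565.39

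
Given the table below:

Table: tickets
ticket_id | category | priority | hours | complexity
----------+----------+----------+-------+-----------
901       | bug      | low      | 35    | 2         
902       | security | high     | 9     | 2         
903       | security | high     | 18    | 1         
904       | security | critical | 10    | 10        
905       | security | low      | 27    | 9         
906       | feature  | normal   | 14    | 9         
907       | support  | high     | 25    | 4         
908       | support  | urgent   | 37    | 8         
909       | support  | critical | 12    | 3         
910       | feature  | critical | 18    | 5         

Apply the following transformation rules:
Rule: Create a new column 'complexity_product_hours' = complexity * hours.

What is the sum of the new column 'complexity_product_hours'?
1097

Step 1: For each record, compute complexity * hours
Example calculations:
  2 * 35 = 70
  2 * 9 = 18
  1 * 18 = 18
  ...
Step 2: Sum all derived values
Step 3: Total = 1097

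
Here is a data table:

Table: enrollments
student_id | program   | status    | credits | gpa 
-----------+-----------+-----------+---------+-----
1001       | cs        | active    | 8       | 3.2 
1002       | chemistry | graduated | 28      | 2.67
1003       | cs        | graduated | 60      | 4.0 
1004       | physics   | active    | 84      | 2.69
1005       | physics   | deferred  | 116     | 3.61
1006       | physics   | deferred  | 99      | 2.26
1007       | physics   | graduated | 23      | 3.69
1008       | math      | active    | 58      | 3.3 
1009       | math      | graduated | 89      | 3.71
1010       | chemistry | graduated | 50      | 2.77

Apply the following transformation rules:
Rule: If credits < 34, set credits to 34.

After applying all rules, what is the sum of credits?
658

Step 1: 3 records have credits < 34
Step 2: These records originally summed to 59
Step 3: After setting to minimum: 3 × 34 = 102
Step 4: Unaffected records sum: 556
Step 5: Final sum = 102 + 556 = 658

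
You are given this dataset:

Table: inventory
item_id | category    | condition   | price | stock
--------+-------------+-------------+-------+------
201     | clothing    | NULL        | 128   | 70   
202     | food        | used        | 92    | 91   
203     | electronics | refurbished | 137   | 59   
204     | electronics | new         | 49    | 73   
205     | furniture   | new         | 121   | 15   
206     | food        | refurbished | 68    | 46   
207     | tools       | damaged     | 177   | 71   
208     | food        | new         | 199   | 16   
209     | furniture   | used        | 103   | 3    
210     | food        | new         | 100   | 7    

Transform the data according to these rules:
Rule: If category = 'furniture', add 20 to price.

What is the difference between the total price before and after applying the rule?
40

Step 1: Original sum of price = 1174
Step 2: 2 records have category = 'furniture'
Step 3: Each affected record changes by 20
Step 4: Total change = 2 × 20 = 40
Step 5: New sum = 1174 + 40 = 1214
Step 6: Difference = |1214 - 1174| = 40
        (Sum increased by 40)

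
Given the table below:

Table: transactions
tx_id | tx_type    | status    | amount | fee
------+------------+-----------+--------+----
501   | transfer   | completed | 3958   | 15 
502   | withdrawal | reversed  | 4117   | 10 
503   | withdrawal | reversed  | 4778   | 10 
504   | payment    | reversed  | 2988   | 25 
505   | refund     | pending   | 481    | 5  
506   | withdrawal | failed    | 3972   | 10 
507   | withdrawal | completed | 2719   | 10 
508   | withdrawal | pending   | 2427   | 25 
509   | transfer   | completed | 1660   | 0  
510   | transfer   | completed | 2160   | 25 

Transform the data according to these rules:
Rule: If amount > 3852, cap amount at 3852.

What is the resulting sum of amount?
27843

Step 1: 4 records have amount > 3852
Step 2: These records originally summed to 16825
Step 3: After capping: 4 × 3852 = 15408
Step 4: Unaffected records sum: 12435
Step 5: Final sum = 15408 + 12435 = 27843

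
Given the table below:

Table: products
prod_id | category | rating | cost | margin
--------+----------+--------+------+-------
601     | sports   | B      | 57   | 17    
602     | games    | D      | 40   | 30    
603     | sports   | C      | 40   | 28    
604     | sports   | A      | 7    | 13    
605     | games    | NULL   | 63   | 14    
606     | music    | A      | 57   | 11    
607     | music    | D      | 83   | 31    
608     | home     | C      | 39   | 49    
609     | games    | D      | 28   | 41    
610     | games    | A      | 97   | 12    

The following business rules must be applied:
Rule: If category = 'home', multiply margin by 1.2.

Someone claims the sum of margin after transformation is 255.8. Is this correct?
Yes, the result is correct.

Step 1: Calculate the correct sum after transformation
Step 2: Apply multiplier 1.2 to records where category = 'home'
Step 3: Correct result = 255.8
Step 4: Claimed result = 255.8
Step 5: 255.8 = 255.8 ✓
Conclusion: The claimed result is correct.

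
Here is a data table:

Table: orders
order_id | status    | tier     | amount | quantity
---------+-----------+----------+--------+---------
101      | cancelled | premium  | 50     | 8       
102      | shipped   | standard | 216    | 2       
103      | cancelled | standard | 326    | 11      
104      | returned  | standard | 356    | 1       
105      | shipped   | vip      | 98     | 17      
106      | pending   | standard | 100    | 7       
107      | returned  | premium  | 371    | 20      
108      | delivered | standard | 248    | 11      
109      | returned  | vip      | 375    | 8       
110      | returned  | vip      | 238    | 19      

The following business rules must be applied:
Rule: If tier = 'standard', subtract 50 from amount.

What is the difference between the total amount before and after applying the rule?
250

Step 1: Original sum of amount = 2378
Step 2: 5 records have tier = 'standard'
Step 3: Each affected record changes by -50
Step 4: Total change = 5 × -50 = -250
Step 5: New sum = 2378 + -250 = 2128
Step 6: Difference = |2128 - 2378| = 250
        (Sum decreased by 250)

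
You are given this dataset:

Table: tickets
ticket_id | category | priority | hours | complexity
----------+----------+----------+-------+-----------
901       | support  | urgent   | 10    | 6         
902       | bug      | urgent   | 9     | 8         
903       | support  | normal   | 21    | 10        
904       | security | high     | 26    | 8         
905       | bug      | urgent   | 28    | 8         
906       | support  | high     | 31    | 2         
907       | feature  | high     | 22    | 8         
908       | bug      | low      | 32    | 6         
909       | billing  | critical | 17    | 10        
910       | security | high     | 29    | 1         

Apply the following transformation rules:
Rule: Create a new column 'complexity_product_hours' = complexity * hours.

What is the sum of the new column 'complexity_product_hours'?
1403

Step 1: For each record, compute complexity * hours
Example calculations:
  6 * 10 = 60
  8 * 9 = 72
  10 * 21 = 210
  ...
Step 2: Sum all derived values
Step 3: Total = 1403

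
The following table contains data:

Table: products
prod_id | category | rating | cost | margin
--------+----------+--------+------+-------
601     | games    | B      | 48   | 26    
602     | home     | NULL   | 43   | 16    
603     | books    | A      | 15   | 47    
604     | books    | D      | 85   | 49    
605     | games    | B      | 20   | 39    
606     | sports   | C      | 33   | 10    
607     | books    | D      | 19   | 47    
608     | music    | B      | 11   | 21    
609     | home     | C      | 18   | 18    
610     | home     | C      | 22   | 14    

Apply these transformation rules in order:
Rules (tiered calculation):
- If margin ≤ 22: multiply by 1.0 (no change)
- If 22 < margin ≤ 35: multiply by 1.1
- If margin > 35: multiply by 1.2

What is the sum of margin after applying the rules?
326.0

Step 1: Tier 1 (margin ≤ 22): 5 records, sum = 79 × 1.0 = 79.0
Step 2: Tier 2 (22 < margin ≤ 35): 1 records, sum = 26 × 1.1 = 28.6
Step 3: Tier 3 (margin > 35): 4 records, sum = 182 × 1.2 = 218.4
Step 4: Final sum = 79.0 + 28.6 + 218.4 = 326.0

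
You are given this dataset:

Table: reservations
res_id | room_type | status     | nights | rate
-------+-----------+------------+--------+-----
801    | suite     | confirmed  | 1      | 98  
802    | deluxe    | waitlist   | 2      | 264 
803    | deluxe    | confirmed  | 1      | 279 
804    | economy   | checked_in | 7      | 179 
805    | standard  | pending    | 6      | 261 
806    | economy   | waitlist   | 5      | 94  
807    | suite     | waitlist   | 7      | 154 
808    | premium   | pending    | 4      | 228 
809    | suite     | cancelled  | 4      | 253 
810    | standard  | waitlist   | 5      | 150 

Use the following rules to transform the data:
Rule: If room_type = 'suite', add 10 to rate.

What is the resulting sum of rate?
1990

Step 1: Count records where room_type = 'suite': 3
Step 2: Total bonus added: 3 × 10 = 30
Step 3: Original sum of rate: 1960
Step 4: Final sum = 1960 + 30 = 1990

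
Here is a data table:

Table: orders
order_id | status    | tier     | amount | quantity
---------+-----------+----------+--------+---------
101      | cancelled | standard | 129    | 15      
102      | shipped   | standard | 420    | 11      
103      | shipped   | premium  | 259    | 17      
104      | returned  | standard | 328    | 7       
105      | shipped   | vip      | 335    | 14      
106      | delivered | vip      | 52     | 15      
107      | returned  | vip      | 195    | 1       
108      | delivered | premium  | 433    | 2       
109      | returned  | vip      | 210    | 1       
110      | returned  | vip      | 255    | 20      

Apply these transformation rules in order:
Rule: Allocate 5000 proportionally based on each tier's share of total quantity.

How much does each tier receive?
premium: 922.33, standard: 1601.94, vip: 2475.73

Step 1: Calculate total quantity = 103
Step 2: Calculate each tier's proportion:
  premium: 19/103 = 18.45% → 922.33
  standard: 33/103 = 32.04% → 1601.94
  vip: 51/103 = 49.51% → 2475.73
Step 3: Verify: sum of allocations ≈ 5000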